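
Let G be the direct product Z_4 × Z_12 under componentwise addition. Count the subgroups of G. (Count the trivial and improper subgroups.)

|G| = 48, so by Lagrange every subgroup order divides 48. Divisors: 1, 2, 3, 4, 6, 8, 12, 16, 24, 48.
Subgroups by order — order 1: 1; order 2: 3; order 3: 1; order 4: 7; order 6: 3; order 8: 3; order 12: 7; order 16: 1; order 24: 3; order 48: 1.
Total: 1 + 3 + 1 + 7 + 3 + 3 + 7 + 1 + 3 + 1 = 30.

30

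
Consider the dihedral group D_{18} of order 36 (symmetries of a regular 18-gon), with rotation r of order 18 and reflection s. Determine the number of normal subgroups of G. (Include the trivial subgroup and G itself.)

9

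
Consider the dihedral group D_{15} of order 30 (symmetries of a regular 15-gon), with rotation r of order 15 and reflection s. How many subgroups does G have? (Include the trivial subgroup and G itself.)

28

|G| = 30, so by Lagrange every subgroup order divides 30. Divisors: 1, 2, 3, 5, 6, 10, 15, 30.
Subgroups by order — order 1: 1; order 2: 15; order 3: 1; order 5: 1; order 6: 5; order 10: 3; order 15: 1; order 30: 1.
Total: 1 + 15 + 1 + 1 + 5 + 3 + 1 + 1 = 28.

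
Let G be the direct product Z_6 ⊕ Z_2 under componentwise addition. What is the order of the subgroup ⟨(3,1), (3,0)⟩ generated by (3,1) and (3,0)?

4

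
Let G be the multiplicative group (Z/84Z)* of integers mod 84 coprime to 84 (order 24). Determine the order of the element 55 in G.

Compute successive powers of 55 mod 84: 55, 1; 55^2 ≡ 1 (mod 84).
So |⟨55⟩| = 2.

2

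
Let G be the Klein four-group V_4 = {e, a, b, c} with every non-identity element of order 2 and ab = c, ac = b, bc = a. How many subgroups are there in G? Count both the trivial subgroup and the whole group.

5

|G| = 4, so by Lagrange every subgroup order divides 4. Divisors: 1, 2, 4.
Subgroups by order — order 1: 1; order 2: 3; order 4: 1.
Total: 1 + 3 + 1 = 5.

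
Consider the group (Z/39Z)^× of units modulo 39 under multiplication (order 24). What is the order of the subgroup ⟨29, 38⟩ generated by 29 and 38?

|⟨29⟩| = 6 and |⟨38⟩| = 2, so |H| is a multiple of lcm(6, 2) = 6 and divides |G| = 24.
Closing under the operation: H = {1, 4, 10, 14, 16, 17, 22, 23, 25, 29, 35, 38}, so |H| = 12.

12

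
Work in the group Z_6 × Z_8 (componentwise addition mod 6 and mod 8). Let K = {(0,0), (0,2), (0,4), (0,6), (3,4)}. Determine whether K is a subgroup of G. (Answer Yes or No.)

No

|K| = 5 does not divide |G| = 48, so by Lagrange K is not a subgroup.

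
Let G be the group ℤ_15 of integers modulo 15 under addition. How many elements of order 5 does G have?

In a cyclic group of order 15, the number of elements of order d (for d | 15) is φ(d).
φ(5) = 4.

4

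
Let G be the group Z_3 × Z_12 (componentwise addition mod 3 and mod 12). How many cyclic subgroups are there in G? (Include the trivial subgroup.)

Group the elements of G by the cyclic subgroup they generate; each cyclic subgroup of order d accounts for φ(d) elements.
Cyclic subgroups by order — order 1: 1; order 2: 1; order 3: 4; order 4: 1; order 6: 4; order 12: 4.
Total: 15.

15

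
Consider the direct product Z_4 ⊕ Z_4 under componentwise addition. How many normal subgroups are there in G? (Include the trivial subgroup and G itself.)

G is abelian, so every subgroup is normal.
G has 15 subgroups in total, hence 15 normal subgroups.

15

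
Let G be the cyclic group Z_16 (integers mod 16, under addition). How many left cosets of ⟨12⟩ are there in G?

4

|⟨12⟩| = 4 and |G| = 16.
By Lagrange, [G : H] = |G|/|H| = 16/4 = 4.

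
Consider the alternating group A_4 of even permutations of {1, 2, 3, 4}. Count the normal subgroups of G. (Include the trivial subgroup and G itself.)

3

G has 10 subgroups. Checking conjugation-invariance by order — order 1: 1/1 normal; order 2: 0/3 normal; order 3: 0/4 normal; order 4: 1/1 normal; order 12: 1/1 normal.
Total normal subgroups: 3.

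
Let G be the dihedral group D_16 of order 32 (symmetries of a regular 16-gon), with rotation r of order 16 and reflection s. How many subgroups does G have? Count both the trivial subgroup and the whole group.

36

|G| = 32, so by Lagrange every subgroup order divides 32. Divisors: 1, 2, 4, 8, 16, 32.
Subgroups by order — order 1: 1; order 2: 17; order 4: 9; order 8: 5; order 16: 3; order 32: 1.
Total: 1 + 17 + 9 + 5 + 3 + 1 = 36.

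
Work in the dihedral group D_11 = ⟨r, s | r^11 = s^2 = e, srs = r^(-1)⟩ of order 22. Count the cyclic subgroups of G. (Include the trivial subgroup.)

13

Each element a generates a cyclic subgroup ⟨a⟩; distinct elements may generate the same one (a cyclic group of order d has φ(d) generators).
Cyclic subgroups by order — order 1: 1; order 2: 11; order 11: 1.
Total: 13.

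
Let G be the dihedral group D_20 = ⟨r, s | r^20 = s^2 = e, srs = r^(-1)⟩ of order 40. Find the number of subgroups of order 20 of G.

|G| = 40 and 20 | 40, so subgroups of order 20 are possible by Lagrange.
The subgroups of order 20 are: {e, r, r^2, r^3, r^4, r^5, r^6, r^7, r^8, r^9, r^10, r^11, r^12, r^13, r^14, r^15, r^16, r^17, r^18, r^19}; {e, r^2, r^4, r^6, r^8, r^10, r^12, r^14, r^16, r^18, s, r^2s, r^4s, r^6s, r^8s, r^10s, r^12s, r^14s, r^16s, r^18s}; {e, r^2, r^4, r^6, r^8, r^10, r^12, r^14, r^16, r^18, rs, r^3s, r^5s, r^7s, r^9s, r^11s, r^13s, r^15s, r^17s, r^19s}.
So G has 3 subgroups of order 20.

3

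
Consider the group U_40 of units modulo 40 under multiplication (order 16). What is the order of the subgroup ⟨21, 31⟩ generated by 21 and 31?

4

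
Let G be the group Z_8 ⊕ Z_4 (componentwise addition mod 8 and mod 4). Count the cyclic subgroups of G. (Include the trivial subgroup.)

14

Group the elements of G by the cyclic subgroup they generate; each cyclic subgroup of order d accounts for φ(d) elements.
Cyclic subgroups by order — order 1: 1; order 2: 3; order 4: 6; order 8: 4.
Total: 14.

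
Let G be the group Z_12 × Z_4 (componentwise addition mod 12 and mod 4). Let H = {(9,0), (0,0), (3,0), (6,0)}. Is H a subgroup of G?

Yes

|H| = 4 divides |G| = 48, consistent with Lagrange.
H contains the identity, every element's inverse is in H, and H is closed under +: it is a subgroup.
In fact H = ⟨(9,0)⟩.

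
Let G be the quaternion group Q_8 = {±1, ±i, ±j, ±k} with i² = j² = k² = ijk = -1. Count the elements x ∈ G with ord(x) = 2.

The elements of order 2 are: -1.
That's 1.

1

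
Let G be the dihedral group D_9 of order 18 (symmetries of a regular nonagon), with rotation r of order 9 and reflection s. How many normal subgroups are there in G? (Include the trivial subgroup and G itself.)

G has 16 subgroups. Checking conjugation-invariance by order — order 1: 1/1 normal; order 2: 0/9 normal; order 3: 1/1 normal; order 6: 0/3 normal; order 9: 1/1 normal; order 18: 1/1 normal.
Total normal subgroups: 4.

4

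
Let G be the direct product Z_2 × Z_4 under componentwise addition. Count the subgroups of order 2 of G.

3

|G| = 8 and 2 | 8, so subgroups of order 2 are possible by Lagrange.
The subgroups of order 2 are: {(0,0), (0,2)}; {(0,0), (1,0)}; {(0,0), (1,2)}.
So G has 3 subgroups of order 2.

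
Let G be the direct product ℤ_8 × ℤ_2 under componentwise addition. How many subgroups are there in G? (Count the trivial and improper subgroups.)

|G| = 16, so by Lagrange every subgroup order divides 16. Divisors: 1, 2, 4, 8, 16.
Subgroups by order — order 1: 1; order 2: 3; order 4: 3; order 8: 3; order 16: 1.
Total: 1 + 3 + 3 + 3 + 1 = 11.

11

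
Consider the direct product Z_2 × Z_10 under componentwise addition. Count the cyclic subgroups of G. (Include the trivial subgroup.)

8

Group the elements of G by the cyclic subgroup they generate; each cyclic subgroup of order d accounts for φ(d) elements.
Cyclic subgroups by order — order 1: 1; order 2: 3; order 5: 1; order 10: 3.
Total: 8.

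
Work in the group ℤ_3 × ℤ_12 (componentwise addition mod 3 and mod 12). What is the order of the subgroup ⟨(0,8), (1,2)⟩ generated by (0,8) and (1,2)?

|⟨(0,8)⟩| = 3 and |⟨(1,2)⟩| = 6, so |H| is a multiple of lcm(3, 6) = 6 and divides |G| = 36.
Closing under the operation: H = {(0,0), (0,2), (0,4), (0,6), (0,8), (0,10), (1,0), (1,2), (1,4), (1,6), (1,8), (1,10), (2,0), (2,2), (2,4), (2,6), (2,8), (2,10)}, so |H| = 18.

18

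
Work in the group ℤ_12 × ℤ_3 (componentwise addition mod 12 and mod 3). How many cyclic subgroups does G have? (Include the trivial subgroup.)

Each element a generates a cyclic subgroup ⟨a⟩; distinct elements may generate the same one (a cyclic group of order d has φ(d) generators).
Cyclic subgroups by order — order 1: 1; order 2: 1; order 3: 4; order 4: 1; order 6: 4; order 12: 4.
Total: 15.

15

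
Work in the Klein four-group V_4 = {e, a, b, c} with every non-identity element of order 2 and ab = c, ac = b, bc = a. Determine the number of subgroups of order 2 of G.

3

|G| = 4 and 2 | 4, so subgroups of order 2 are possible by Lagrange.
The subgroups of order 2 are: {e, a}; {e, b}; {e, c}.
So G has 3 subgroups of order 2.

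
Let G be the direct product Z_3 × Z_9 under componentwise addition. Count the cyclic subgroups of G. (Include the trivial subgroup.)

Each element a generates a cyclic subgroup ⟨a⟩; distinct elements may generate the same one (a cyclic group of order d has φ(d) generators).
Cyclic subgroups by order — order 1: 1; order 3: 4; order 9: 3.
Total: 8.

8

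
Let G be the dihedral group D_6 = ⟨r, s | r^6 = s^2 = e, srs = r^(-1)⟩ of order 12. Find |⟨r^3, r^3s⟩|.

4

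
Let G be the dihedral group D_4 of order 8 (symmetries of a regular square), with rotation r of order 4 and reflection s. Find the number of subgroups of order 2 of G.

|G| = 8 and 2 | 8, so subgroups of order 2 are possible by Lagrange.
The subgroups of order 2 are: {e, r^2}; {e, r^2s}; {e, r^3s}; {e, rs}; … (5 in all).
So G has 5 subgroups of order 2.

5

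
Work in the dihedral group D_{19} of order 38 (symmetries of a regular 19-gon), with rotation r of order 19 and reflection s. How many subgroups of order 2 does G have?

|G| = 38 and 2 | 38, so subgroups of order 2 are possible by Lagrange.
The subgroups of order 2 are: {e, r^10s}; {e, r^11s}; {e, r^12s}; {e, r^13s}; … (19 in all).
So G has 19 subgroups of order 2.

19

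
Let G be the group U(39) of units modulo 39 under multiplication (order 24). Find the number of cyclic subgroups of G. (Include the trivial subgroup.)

12

Each element a generates a cyclic subgroup ⟨a⟩; distinct elements may generate the same one (a cyclic group of order d has φ(d) generators).
Cyclic subgroups by order — order 1: 1; order 2: 3; order 3: 1; order 4: 2; order 6: 3; order 12: 2.
Total: 12.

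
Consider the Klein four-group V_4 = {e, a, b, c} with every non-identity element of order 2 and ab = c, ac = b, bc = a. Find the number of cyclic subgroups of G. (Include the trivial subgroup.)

4

Each element a generates a cyclic subgroup ⟨a⟩; distinct elements may generate the same one (a cyclic group of order d has φ(d) generators).
Cyclic subgroups by order — order 1: 1; order 2: 3.
Total: 4.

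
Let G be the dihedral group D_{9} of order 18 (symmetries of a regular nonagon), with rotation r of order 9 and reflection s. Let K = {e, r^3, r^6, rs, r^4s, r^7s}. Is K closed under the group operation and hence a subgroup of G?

Yes

|K| = 6 divides |G| = 18, consistent with Lagrange.
K contains the identity, every element's inverse is in K, and K is closed under ·: it is a subgroup.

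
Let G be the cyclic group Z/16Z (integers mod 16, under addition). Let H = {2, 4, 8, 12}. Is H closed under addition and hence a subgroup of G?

No

The identity 0 ∉ H, so H is not a subgroup.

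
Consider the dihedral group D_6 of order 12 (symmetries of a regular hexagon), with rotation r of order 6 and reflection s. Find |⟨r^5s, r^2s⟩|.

4

|⟨r^5s⟩| = 2 and |⟨r^2s⟩| = 2, so |H| is a multiple of lcm(2, 2) = 2 and divides |G| = 12.
Closing under the operation: H = {e, r^3, r^2s, r^5s}, so |H| = 4.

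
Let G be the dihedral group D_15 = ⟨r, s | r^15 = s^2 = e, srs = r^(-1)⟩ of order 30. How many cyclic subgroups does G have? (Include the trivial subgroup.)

19

Group the elements of G by the cyclic subgroup they generate; each cyclic subgroup of order d accounts for φ(d) elements.
Cyclic subgroups by order — order 1: 1; order 2: 15; order 3: 1; order 5: 1; order 15: 1.
Total: 19.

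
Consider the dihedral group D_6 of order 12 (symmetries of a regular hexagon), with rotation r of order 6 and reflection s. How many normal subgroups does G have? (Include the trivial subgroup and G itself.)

G has 16 subgroups. Checking conjugation-invariance by order — order 1: 1/1 normal; order 2: 1/7 normal; order 3: 1/1 normal; order 4: 0/3 normal; order 6: 3/3 normal; order 12: 1/1 normal.
Total normal subgroups: 7.

7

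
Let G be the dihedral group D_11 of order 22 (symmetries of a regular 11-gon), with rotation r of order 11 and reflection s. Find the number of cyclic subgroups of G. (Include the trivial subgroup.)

13

Group the elements of G by the cyclic subgroup they generate; each cyclic subgroup of order d accounts for φ(d) elements.
Cyclic subgroups by order — order 1: 1; order 2: 11; order 11: 1.
Total: 13.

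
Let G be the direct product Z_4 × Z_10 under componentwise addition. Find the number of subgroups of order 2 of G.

3

|G| = 40 and 2 | 40, so subgroups of order 2 are possible by Lagrange.
The subgroups of order 2 are: {(0,0), (0,5)}; {(0,0), (2,0)}; {(0,0), (2,5)}.
So G has 3 subgroups of order 2.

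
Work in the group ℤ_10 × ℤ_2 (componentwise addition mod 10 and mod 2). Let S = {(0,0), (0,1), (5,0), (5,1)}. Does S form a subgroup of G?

|S| = 4 divides |G| = 20, consistent with Lagrange.
S contains the identity, every element's inverse is in S, and S is closed under +: it is a subgroup.

Yes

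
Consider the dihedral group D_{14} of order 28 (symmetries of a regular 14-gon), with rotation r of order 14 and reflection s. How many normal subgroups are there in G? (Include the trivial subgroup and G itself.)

G has 28 subgroups. Checking conjugation-invariance by order — order 1: 1/1 normal; order 2: 1/15 normal; order 4: 0/7 normal; order 7: 1/1 normal; order 14: 3/3 normal; order 28: 1/1 normal.
Total normal subgroups: 7.

7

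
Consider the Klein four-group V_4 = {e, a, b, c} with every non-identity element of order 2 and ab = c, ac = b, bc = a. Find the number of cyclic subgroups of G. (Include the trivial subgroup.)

4

Each element a generates a cyclic subgroup ⟨a⟩; distinct elements may generate the same one (a cyclic group of order d has φ(d) generators).
Cyclic subgroups by order — order 1: 1; order 2: 3.
Total: 4.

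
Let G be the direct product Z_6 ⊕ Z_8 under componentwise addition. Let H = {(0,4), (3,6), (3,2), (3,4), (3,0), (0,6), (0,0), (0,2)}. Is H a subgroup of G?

|H| = 8 divides |G| = 48, consistent with Lagrange.
H contains the identity, every element's inverse is in H, and H is closed under +: it is a subgroup.

Yes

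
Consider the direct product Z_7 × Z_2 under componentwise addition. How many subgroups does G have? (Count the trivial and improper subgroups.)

4

|G| = 14, so by Lagrange every subgroup order divides 14. Divisors: 1, 2, 7, 14.
Subgroups by order — order 1: 1; order 2: 1; order 7: 1; order 14: 1.
Total: 1 + 1 + 1 + 1 = 4.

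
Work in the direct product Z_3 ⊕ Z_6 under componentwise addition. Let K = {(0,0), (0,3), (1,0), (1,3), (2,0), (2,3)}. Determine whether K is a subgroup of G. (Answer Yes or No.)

Yes

|K| = 6 divides |G| = 18, consistent with Lagrange.
K contains the identity, every element's inverse is in K, and K is closed under +: it is a subgroup.
In fact K = ⟨(2,3)⟩.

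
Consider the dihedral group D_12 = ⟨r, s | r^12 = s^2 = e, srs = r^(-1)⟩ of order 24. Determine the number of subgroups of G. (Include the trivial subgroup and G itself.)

34

|G| = 24, so by Lagrange every subgroup order divides 24. Divisors: 1, 2, 3, 4, 6, 8, 12, 24.
Subgroups by order — order 1: 1; order 2: 13; order 3: 1; order 4: 7; order 6: 5; order 8: 3; order 12: 3; order 24: 1.
Total: 1 + 13 + 1 + 7 + 5 + 3 + 3 + 1 = 34.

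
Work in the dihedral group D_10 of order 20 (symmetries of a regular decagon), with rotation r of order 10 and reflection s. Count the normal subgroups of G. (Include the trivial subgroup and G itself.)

7

G has 22 subgroups. Checking conjugation-invariance by order — order 1: 1/1 normal; order 2: 1/11 normal; order 4: 0/5 normal; order 5: 1/1 normal; order 10: 3/3 normal; order 20: 1/1 normal.
Total normal subgroups: 7.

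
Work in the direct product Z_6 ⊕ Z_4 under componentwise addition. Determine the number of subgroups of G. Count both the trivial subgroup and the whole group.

16

|G| = 24, so by Lagrange every subgroup order divides 24. Divisors: 1, 2, 3, 4, 6, 8, 12, 24.
Subgroups by order — order 1: 1; order 2: 3; order 3: 1; order 4: 3; order 6: 3; order 8: 1; order 12: 3; order 24: 1.
Total: 1 + 3 + 1 + 3 + 3 + 1 + 3 + 1 = 16.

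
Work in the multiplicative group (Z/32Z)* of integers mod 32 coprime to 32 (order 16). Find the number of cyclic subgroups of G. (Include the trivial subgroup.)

A cyclic subgroup of order d is generated by each of its φ(d) elements of order d, so the cyclic subgroups of order d number (#elements of order d)/φ(d).
Cyclic subgroups by order — order 1: 1; order 2: 3; order 4: 2; order 8: 2.
Total: 8.

8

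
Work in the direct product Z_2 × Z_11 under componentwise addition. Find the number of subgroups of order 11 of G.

1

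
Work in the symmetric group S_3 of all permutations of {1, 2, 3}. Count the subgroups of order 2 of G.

|G| = 6 and 2 | 6, so subgroups of order 2 are possible by Lagrange.
The subgroups of order 2 are: {e, (1 2)}; {e, (1 3)}; {e, (2 3)}.
So G has 3 subgroups of order 2.

3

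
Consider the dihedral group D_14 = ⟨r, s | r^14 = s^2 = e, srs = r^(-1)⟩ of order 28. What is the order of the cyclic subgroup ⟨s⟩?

Computing powers of s: the smallest k with (s)^k = e is k = 2.

2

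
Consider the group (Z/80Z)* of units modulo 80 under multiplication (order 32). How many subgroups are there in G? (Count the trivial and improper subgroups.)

54

|G| = 32, so by Lagrange every subgroup order divides 32. Divisors: 1, 2, 4, 8, 16, 32.
Subgroups by order — order 1: 1; order 2: 7; order 4: 19; order 8: 19; order 16: 7; order 32: 1.
Total: 1 + 7 + 19 + 19 + 7 + 1 = 54.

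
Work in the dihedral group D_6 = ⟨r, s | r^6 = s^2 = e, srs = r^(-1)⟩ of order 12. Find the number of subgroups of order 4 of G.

|G| = 12 and 4 | 12, so subgroups of order 4 are possible by Lagrange.
The subgroups of order 4 are: {e, r^3, r^2s, r^5s}; {e, r^3, s, r^3s}; {e, r^3, rs, r^4s}.
So G has 3 subgroups of order 4.

3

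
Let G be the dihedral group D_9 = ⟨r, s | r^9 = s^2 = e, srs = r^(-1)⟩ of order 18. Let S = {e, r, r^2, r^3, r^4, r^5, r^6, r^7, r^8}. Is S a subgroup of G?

|S| = 9 divides |G| = 18, consistent with Lagrange.
S contains the identity, every element's inverse is in S, and S is closed under ·: it is a subgroup.
In fact S = ⟨r^4⟩.

Yes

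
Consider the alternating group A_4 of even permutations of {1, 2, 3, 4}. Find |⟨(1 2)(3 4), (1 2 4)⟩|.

|⟨(1 2)(3 4)⟩| = 2 and |⟨(1 2 4)⟩| = 3, so |H| is a multiple of lcm(2, 3) = 6 and divides |G| = 12.
Closing {(1 2)(3 4), (1 2 4)} under the group operation gives all of G, so |H| = 12.

12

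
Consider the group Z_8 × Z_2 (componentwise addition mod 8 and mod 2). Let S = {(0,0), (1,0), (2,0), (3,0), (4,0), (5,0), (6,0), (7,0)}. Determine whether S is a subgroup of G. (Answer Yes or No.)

|S| = 8 divides |G| = 16, consistent with Lagrange.
S contains the identity, every element's inverse is in S, and S is closed under +: it is a subgroup.
In fact S = ⟨(7,0)⟩.

Yes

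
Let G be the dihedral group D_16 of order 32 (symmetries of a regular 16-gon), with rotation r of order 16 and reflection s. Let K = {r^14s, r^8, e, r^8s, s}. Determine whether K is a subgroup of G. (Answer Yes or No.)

No

|K| = 5 does not divide |G| = 32, so by Lagrange K is not a subgroup.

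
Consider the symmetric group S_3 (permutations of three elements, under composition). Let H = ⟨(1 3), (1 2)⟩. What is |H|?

6

|⟨(1 3)⟩| = 2 and |⟨(1 2)⟩| = 2, so |H| is a multiple of lcm(2, 2) = 2 and divides |G| = 6.
Closing {(1 3), (1 2)} under the group operation gives all of G, so |H| = 6.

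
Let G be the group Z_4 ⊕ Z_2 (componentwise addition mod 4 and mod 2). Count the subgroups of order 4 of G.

3

|G| = 8 and 4 | 8, so subgroups of order 4 are possible by Lagrange.
The subgroups of order 4 are: {(0,0), (0,1), (2,0), (2,1)}; {(0,0), (1,0), (2,0), (3,0)}; {(0,0), (1,1), (2,0), (3,1)}.
So G has 3 subgroups of order 4.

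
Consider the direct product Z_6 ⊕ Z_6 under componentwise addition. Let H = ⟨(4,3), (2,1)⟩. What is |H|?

18

|⟨(4,3)⟩| = 6 and |⟨(2,1)⟩| = 6, so |H| is a multiple of lcm(6, 6) = 6 and divides |G| = 36.
Closing under the operation: H = {(0,0), (0,1), (0,2), (0,3), (0,4), (0,5), (2,0), (2,1), (2,2), (2,3), (2,4), (2,5), (4,0), (4,1), (4,2), (4,3), (4,4), (4,5)}, so |H| = 18.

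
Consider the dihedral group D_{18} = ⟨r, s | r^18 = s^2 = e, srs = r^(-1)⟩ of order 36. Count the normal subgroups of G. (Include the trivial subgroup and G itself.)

G has 45 subgroups. Checking conjugation-invariance by order — order 1: 1/1 normal; order 2: 1/19 normal; order 3: 1/1 normal; order 4: 0/9 normal; order 6: 1/7 normal; order 9: 1/1 normal; order 12: 0/3 normal; order 18: 3/3 normal; order 36: 1/1 normal.
Total normal subgroups: 9.

9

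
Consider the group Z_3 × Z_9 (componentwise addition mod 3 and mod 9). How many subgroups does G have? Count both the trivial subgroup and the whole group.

10

|G| = 27, so by Lagrange every subgroup order divides 27. Divisors: 1, 3, 9, 27.
Subgroups by order — order 1: 1; order 3: 4; order 9: 4; order 27: 1.
Total: 1 + 4 + 4 + 1 = 10.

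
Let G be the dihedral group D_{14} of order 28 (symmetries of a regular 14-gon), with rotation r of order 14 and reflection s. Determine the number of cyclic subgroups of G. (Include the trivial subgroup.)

18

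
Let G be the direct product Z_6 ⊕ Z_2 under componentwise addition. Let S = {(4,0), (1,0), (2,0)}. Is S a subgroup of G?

The identity (0,0) ∉ S, so S is not a subgroup.

No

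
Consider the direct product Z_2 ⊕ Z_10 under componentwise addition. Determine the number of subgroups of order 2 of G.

3

|G| = 20 and 2 | 20, so subgroups of order 2 are possible by Lagrange.
The subgroups of order 2 are: {(0,0), (0,5)}; {(0,0), (1,0)}; {(0,0), (1,5)}.
So G has 3 subgroups of order 2.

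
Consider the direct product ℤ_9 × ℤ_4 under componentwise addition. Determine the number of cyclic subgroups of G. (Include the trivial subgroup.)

9

Each element a generates a cyclic subgroup ⟨a⟩; distinct elements may generate the same one (a cyclic group of order d has φ(d) generators).
Cyclic subgroups by order — order 1: 1; order 2: 1; order 3: 1; order 4: 1; order 6: 1; order 9: 1; order 12: 1; order 18: 1; order 36: 1.
Total: 9.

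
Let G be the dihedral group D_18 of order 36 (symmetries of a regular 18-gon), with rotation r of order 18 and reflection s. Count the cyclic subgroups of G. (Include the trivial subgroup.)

A cyclic subgroup of order d is generated by each of its φ(d) elements of order d, so the cyclic subgroups of order d number (#elements of order d)/φ(d).
Cyclic subgroups by order — order 1: 1; order 2: 19; order 3: 1; order 6: 1; order 9: 1; order 18: 1.
Total: 24.

24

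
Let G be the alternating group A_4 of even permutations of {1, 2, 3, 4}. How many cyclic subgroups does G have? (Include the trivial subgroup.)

8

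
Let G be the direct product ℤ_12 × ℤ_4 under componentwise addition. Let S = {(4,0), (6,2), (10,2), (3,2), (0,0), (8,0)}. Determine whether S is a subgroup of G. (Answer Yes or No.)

No

(10,2) ∈ S but its inverse (2,2) ∉ S, so S is not a subgroup.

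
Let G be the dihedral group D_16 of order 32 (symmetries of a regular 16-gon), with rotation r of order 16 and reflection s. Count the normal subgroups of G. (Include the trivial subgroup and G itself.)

G has 36 subgroups. Checking conjugation-invariance by order — order 1: 1/1 normal; order 2: 1/17 normal; order 4: 1/9 normal; order 8: 1/5 normal; order 16: 3/3 normal; order 32: 1/1 normal.
Total normal subgroups: 8.

8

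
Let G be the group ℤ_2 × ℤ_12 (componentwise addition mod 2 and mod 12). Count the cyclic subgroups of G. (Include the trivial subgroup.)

12

Each element a generates a cyclic subgroup ⟨a⟩; distinct elements may generate the same one (a cyclic group of order d has φ(d) generators).
Cyclic subgroups by order — order 1: 1; order 2: 3; order 3: 1; order 4: 2; order 6: 3; order 12: 2.
Total: 12.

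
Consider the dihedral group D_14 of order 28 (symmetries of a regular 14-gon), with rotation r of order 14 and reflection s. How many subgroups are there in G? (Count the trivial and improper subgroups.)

28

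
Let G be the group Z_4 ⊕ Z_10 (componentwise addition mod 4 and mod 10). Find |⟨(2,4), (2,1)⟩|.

20

|⟨(2,4)⟩| = 10 and |⟨(2,1)⟩| = 10, so |H| is a multiple of lcm(10, 10) = 10 and divides |G| = 40.
Closing under the operation: H = {(0,0), (0,1), (0,2), (0,3), (0,4), (0,5), (0,6), (0,7), (0,8), (0,9), (2,0), (2,1), (2,2), (2,3), (2,4), (2,5), (2,6), (2,7), (2,8), (2,9)}, so |H| = 20.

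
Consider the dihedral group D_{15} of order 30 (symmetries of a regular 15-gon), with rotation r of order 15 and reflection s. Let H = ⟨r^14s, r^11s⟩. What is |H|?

10

|⟨r^14s⟩| = 2 and |⟨r^11s⟩| = 2, so |H| is a multiple of lcm(2, 2) = 2 and divides |G| = 30.
Closing under the operation: H = {e, r^3, r^6, r^9, r^12, r^2s, r^5s, r^8s, r^11s, r^14s}, so |H| = 10.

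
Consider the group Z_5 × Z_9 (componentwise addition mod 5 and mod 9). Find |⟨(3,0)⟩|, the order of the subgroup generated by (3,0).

5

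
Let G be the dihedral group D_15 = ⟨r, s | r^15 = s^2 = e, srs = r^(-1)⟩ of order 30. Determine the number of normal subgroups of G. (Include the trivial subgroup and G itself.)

G has 28 subgroups. Checking conjugation-invariance by order — order 1: 1/1 normal; order 2: 0/15 normal; order 3: 1/1 normal; order 5: 1/1 normal; order 6: 0/5 normal; order 10: 0/3 normal; order 15: 1/1 normal; order 30: 1/1 normal.
Total normal subgroups: 5.

5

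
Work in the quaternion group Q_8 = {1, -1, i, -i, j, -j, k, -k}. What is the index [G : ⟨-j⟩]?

|⟨-j⟩| = 4 and |G| = 8.
By Lagrange, [G : H] = |G|/|H| = 8/4 = 2.

2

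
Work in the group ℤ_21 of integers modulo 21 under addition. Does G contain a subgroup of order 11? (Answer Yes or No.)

No

11 does not divide |G| = 21, so by Lagrange no subgroup of order 11 exists.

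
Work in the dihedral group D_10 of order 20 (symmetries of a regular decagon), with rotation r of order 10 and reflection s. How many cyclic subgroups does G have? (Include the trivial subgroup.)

14

A cyclic subgroup of order d is generated by each of its φ(d) elements of order d, so the cyclic subgroups of order d number (#elements of order d)/φ(d).
Cyclic subgroups by order — order 1: 1; order 2: 11; order 5: 1; order 10: 1.
Total: 14.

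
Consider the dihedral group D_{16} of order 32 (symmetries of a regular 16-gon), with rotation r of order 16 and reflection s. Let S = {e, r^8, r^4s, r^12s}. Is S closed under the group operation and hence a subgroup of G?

Yes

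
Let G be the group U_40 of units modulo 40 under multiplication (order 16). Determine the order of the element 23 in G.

Compute successive powers of 23 mod 40: 23, 9, 7, 1; 23^4 ≡ 1 (mod 40).
So |⟨23⟩| = 4.

4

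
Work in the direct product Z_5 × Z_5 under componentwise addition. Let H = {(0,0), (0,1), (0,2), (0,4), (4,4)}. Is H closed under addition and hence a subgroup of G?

(4,4) ∈ H but its inverse (1,1) ∉ H, so H is not a subgroup.

No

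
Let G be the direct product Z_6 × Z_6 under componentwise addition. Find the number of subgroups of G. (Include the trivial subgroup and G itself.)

30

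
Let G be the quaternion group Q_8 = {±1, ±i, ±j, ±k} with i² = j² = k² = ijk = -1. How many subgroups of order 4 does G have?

|G| = 8 and 4 | 8, so subgroups of order 4 are possible by Lagrange.
The subgroups of order 4 are: {1, -1, i, -i}; {1, -1, j, -j}; {1, -1, k, -k}.
So G has 3 subgroups of order 4.

3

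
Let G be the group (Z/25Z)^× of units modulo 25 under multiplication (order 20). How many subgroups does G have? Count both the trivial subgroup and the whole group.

6

|G| = 20, so by Lagrange every subgroup order divides 20. Divisors: 1, 2, 4, 5, 10, 20.
Subgroups by order — order 1: 1; order 2: 1; order 4: 1; order 5: 1; order 10: 1; order 20: 1.
Total: 1 + 1 + 1 + 1 + 1 + 1 = 6.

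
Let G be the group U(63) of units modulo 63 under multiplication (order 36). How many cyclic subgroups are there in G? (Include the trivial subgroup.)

20

Group the elements of G by the cyclic subgroup they generate; each cyclic subgroup of order d accounts for φ(d) elements.
Cyclic subgroups by order — order 1: 1; order 2: 3; order 3: 4; order 6: 12.
Total: 20.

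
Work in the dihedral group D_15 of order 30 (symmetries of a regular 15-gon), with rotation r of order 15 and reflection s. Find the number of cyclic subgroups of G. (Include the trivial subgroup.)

19

Each element a generates a cyclic subgroup ⟨a⟩; distinct elements may generate the same one (a cyclic group of order d has φ(d) generators).
Cyclic subgroups by order — order 1: 1; order 2: 15; order 3: 1; order 5: 1; order 15: 1.
Total: 19.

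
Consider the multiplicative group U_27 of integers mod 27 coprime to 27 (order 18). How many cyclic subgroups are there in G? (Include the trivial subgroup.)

A cyclic subgroup of order d is generated by each of its φ(d) elements of order d, so the cyclic subgroups of order d number (#elements of order d)/φ(d).
Cyclic subgroups by order — order 1: 1; order 2: 1; order 3: 1; order 6: 1; order 9: 1; order 18: 1.
Total: 6.

6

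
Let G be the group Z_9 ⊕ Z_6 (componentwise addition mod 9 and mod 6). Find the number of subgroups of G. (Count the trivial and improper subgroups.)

|G| = 54, so by Lagrange every subgroup order divides 54. Divisors: 1, 2, 3, 6, 9, 18, 27, 54.
Subgroups by order — order 1: 1; order 2: 1; order 3: 4; order 6: 4; order 9: 4; order 18: 4; order 27: 1; order 54: 1.
Total: 1 + 1 + 4 + 4 + 4 + 4 + 1 + 1 = 20.

20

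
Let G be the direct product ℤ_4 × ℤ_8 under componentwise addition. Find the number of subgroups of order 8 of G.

7

|G| = 32 and 8 | 32, so subgroups of order 8 are possible by Lagrange.
The subgroups of order 8 are: {(0,0), (0,1), (0,2), (0,3), (0,4), (0,5), (0,6), (0,7)}; {(0,0), (0,2), (0,4), (0,6), (2,0), (2,2), (2,4), (2,6)}; {(0,0), (0,2), (0,4), (0,6), (2,1), (2,3), (2,5), (2,7)}; {(0,0), (0,4), (1,0), (1,4), (2,0), (2,4), (3,0), (3,4)}; … (7 in all).
So G has 7 subgroups of order 8.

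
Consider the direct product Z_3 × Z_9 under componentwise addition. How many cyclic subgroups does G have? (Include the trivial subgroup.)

8

Each element a generates a cyclic subgroup ⟨a⟩; distinct elements may generate the same one (a cyclic group of order d has φ(d) generators).
Cyclic subgroups by order — order 1: 1; order 3: 4; order 9: 3.
Total: 8.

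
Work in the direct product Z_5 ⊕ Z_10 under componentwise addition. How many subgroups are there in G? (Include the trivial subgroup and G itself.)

16

|G| = 50, so by Lagrange every subgroup order divides 50. Divisors: 1, 2, 5, 10, 25, 50.
Subgroups by order — order 1: 1; order 2: 1; order 5: 6; order 10: 6; order 25: 1; order 50: 1.
Total: 1 + 1 + 6 + 6 + 1 + 1 = 16.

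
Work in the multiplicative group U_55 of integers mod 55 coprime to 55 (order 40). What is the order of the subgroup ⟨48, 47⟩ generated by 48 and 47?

20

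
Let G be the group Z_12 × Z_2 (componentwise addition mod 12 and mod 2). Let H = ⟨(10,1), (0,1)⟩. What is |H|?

12

|⟨(10,1)⟩| = 6 and |⟨(0,1)⟩| = 2, so |H| is a multiple of lcm(6, 2) = 6 and divides |G| = 24.
Closing under the operation: H = {(0,0), (0,1), (2,0), (2,1), (4,0), (4,1), (6,0), (6,1), (8,0), (8,1), (10,0), (10,1)}, so |H| = 12.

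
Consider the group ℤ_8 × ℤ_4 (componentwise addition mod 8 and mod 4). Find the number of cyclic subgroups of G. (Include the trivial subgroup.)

14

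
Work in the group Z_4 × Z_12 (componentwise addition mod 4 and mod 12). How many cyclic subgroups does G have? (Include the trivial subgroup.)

20

A cyclic subgroup of order d is generated by each of its φ(d) elements of order d, so the cyclic subgroups of order d number (#elements of order d)/φ(d).
Cyclic subgroups by order — order 1: 1; order 2: 3; order 3: 1; order 4: 6; order 6: 3; order 12: 6.
Total: 20.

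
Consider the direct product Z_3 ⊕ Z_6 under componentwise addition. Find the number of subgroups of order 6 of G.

4

|G| = 18 and 6 | 18, so subgroups of order 6 are possible by Lagrange.
The subgroups of order 6 are: {(0,0), (0,1), (0,2), (0,3), (0,4), (0,5)}; {(0,0), (0,3), (1,0), (1,3), (2,0), (2,3)}; {(0,0), (0,3), (1,1), (1,4), (2,2), (2,5)}; {(0,0), (0,3), (1,2), (1,5), (2,1), (2,4)}.
So G has 4 subgroups of order 6.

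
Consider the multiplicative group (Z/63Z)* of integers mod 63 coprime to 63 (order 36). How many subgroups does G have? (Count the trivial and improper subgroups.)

30

|G| = 36, so by Lagrange every subgroup order divides 36. Divisors: 1, 2, 3, 4, 6, 9, 12, 18, 36.
Subgroups by order — order 1: 1; order 2: 3; order 3: 4; order 4: 1; order 6: 12; order 9: 1; order 12: 4; order 18: 3; order 36: 1.
Total: 1 + 3 + 4 + 1 + 12 + 1 + 4 + 3 + 1 = 30.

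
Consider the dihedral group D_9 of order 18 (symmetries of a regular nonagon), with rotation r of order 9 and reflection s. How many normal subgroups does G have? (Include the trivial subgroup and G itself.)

4

G has 16 subgroups. Checking conjugation-invariance by order — order 1: 1/1 normal; order 2: 0/9 normal; order 3: 1/1 normal; order 6: 0/3 normal; order 9: 1/1 normal; order 18: 1/1 normal.
Total normal subgroups: 4.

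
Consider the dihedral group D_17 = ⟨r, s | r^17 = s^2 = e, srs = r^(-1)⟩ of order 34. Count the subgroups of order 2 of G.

|G| = 34 and 2 | 34, so subgroups of order 2 are possible by Lagrange.
The subgroups of order 2 are: {e, r^10s}; {e, r^11s}; {e, r^12s}; {e, r^13s}; … (17 in all).
So G has 17 subgroups of order 2.

17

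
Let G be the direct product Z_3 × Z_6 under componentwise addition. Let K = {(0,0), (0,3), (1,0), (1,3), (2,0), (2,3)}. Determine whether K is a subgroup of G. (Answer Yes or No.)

|K| = 6 divides |G| = 18, consistent with Lagrange.
K contains the identity, every element's inverse is in K, and K is closed under +: it is a subgroup.
In fact K = ⟨(2,3)⟩.

Yes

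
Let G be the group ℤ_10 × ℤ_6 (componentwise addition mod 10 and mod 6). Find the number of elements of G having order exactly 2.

An element (a,b) has order lcm(ord(a), ord(b)); count pairs with lcm equal to 2.
Enumerating gives 3 such elements.

3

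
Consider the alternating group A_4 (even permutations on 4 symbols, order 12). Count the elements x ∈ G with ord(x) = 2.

The elements of order 2 are: (1 2)(3 4), (1 3)(2 4), (1 4)(2 3).
That's 3.

3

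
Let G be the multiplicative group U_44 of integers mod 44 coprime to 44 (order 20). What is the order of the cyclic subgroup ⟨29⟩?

Compute successive powers of 29 mod 44: 29, 5, 13, 25, 21, 37, 17, 9, …; 29^10 ≡ 1 (mod 44).
So |⟨29⟩| = 10.

10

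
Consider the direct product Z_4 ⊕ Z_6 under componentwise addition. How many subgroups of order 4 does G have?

3

|G| = 24 and 4 | 24, so subgroups of order 4 are possible by Lagrange.
The subgroups of order 4 are: {(0,0), (0,3), (2,0), (2,3)}; {(0,0), (1,0), (2,0), (3,0)}; {(0,0), (1,3), (2,0), (3,3)}.
So G has 3 subgroups of order 4.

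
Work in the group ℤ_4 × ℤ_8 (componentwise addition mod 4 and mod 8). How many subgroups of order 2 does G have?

3

|G| = 32 and 2 | 32, so subgroups of order 2 are possible by Lagrange.
The subgroups of order 2 are: {(0,0), (0,4)}; {(0,0), (2,0)}; {(0,0), (2,4)}.
So G has 3 subgroups of order 2.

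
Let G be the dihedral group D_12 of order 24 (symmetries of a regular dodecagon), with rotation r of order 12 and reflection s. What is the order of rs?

Computing powers of rs: the smallest k with (rs)^k = e is k = 2.

2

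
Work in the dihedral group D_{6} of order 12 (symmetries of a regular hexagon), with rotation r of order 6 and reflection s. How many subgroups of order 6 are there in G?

|G| = 12 and 6 | 12, so subgroups of order 6 are possible by Lagrange.
The subgroups of order 6 are: {e, r, r^2, r^3, r^4, r^5}; {e, r^2, r^4, s, r^2s, r^4s}; {e, r^2, r^4, rs, r^3s, r^5s}.
So G has 3 subgroups of order 6.

3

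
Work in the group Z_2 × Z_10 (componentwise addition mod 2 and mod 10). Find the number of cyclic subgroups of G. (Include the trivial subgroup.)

A cyclic subgroup of order d is generated by each of its φ(d) elements of order d, so the cyclic subgroups of order d number (#elements of order d)/φ(d).
Cyclic subgroups by order — order 1: 1; order 2: 3; order 5: 1; order 10: 3.
Total: 8.

8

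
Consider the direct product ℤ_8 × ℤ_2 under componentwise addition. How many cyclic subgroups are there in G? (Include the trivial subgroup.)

A cyclic subgroup of order d is generated by each of its φ(d) elements of order d, so the cyclic subgroups of order d number (#elements of order d)/φ(d).
Cyclic subgroups by order — order 1: 1; order 2: 3; order 4: 2; order 8: 2.
Total: 8.

8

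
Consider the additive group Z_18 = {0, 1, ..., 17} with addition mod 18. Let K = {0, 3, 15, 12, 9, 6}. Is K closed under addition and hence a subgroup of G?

|K| = 6 divides |G| = 18, consistent with Lagrange.
K contains the identity, every element's inverse is in K, and K is closed under +: it is a subgroup.
In fact K = ⟨3⟩.

Yes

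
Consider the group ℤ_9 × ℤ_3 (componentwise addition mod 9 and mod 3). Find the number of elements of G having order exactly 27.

0

An element (a,b) has order lcm(ord(a), ord(b)); count pairs with lcm equal to 27.
Enumerating gives 0 such elements.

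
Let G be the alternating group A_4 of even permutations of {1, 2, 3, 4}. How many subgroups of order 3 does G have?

4

|G| = 12 and 3 | 12, so subgroups of order 3 are possible by Lagrange.
The subgroups of order 3 are: {e, (1 2 3), (1 3 2)}; {e, (1 2 4), (1 4 2)}; {e, (1 3 4), (1 4 3)}; {e, (2 3 4), (2 4 3)}.
So G has 4 subgroups of order 3.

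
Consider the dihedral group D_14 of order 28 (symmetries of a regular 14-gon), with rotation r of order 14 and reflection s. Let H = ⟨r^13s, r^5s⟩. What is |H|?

|⟨r^13s⟩| = 2 and |⟨r^5s⟩| = 2, so |H| is a multiple of lcm(2, 2) = 2 and divides |G| = 28.
Closing under the operation: H = {e, r^2, r^4, r^6, r^8, r^10, r^12, rs, r^3s, r^5s, r^7s, r^9s, r^11s, r^13s}, so |H| = 14.

14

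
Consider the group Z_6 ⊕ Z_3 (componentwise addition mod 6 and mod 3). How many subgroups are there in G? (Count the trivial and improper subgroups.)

12

|G| = 18, so by Lagrange every subgroup order divides 18. Divisors: 1, 2, 3, 6, 9, 18.
Subgroups by order — order 1: 1; order 2: 1; order 3: 4; order 6: 4; order 9: 1; order 18: 1.
Total: 1 + 1 + 4 + 4 + 1 + 1 = 12.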